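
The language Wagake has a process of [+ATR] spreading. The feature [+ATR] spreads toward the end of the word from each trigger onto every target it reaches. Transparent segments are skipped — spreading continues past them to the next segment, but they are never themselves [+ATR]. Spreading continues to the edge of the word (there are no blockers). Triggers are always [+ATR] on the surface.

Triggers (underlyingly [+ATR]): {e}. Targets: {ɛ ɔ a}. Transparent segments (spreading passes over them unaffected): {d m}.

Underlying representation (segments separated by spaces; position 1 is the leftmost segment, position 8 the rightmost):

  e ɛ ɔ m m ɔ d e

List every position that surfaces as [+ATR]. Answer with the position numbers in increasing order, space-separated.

From /e/ at 1 rightward: 2 /ɛ/ → [+ATR]; 3 /ɔ/ → [+ATR]; 4 /m/ transparent; 5 /m/ transparent; 6 /ɔ/ → [+ATR]; 7 /d/ transparent; 8 /e/ is itself a trigger — this domain ends here.
From /e/ at 8 rightward: word edge.

1 2 3 6 8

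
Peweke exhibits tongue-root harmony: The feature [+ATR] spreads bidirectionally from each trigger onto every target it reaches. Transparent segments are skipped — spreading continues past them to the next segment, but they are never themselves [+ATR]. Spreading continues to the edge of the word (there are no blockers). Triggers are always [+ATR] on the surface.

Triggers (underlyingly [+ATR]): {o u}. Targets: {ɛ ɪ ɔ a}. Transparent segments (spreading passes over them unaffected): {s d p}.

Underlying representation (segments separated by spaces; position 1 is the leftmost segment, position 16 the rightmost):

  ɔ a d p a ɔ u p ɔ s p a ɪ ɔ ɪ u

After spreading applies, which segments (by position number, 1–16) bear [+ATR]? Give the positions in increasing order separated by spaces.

From /u/ at 7 rightward: 8 /p/ transparent; 9 /ɔ/ → [+ATR]; 10 /s/ transparent; 11 /p/ transparent; 12 /a/ → [+ATR]; 13 /ɪ/ → [+ATR]; 14 /ɔ/ → [+ATR]; 15 /ɪ/ → [+ATR]; 16 /u/ is itself a trigger — this domain ends here.
From /u/ at 7 leftward: 6 /ɔ/ → [+ATR]; 5 /a/ → [+ATR]; 4 /p/ transparent; 3 /d/ transparent; 2 /a/ → [+ATR]; 1 /ɔ/ → [+ATR]; word edge.
From /u/ at 16 rightward: word edge.
From /u/ at 16 leftward: 15 /ɪ/ → [+ATR]; 14 /ɔ/ → [+ATR]; 13 /ɪ/ → [+ATR]; 12 /a/ → [+ATR]; 11 /p/ transparent; 10 /s/ transparent; 9 /ɔ/ → [+ATR]; 8 /p/ transparent; 7 /u/ is itself a trigger — this domain ends here.

1 2 5 6 7 9 12 13 14 15 16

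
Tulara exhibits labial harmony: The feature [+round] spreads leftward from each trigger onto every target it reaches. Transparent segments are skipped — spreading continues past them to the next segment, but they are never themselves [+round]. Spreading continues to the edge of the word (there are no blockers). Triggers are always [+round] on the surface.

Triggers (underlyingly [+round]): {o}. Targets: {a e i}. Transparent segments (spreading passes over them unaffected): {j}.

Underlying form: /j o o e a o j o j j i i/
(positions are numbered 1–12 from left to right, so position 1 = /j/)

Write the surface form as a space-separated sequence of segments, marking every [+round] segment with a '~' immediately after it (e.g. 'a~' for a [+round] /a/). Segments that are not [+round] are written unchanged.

From /o/ at 2 leftward: 1 /j/ transparent; word edge.
From /o/ at 3 leftward: 2 /o/ is itself a trigger — this domain ends here.
From /o/ at 6 leftward: 5 /a/ → [+round]; 4 /e/ → [+round]; 3 /o/ is itself a trigger — this domain ends here.
From /o/ at 8 leftward: 7 /j/ transparent; 6 /o/ is itself a trigger — this domain ends here.
Targets with no active source: positions 11 12 stay [-round].
[+round] positions on the surface: 2 3 4 5 6 8.

j o~ o~ e~ a~ o~ j o~ j j i i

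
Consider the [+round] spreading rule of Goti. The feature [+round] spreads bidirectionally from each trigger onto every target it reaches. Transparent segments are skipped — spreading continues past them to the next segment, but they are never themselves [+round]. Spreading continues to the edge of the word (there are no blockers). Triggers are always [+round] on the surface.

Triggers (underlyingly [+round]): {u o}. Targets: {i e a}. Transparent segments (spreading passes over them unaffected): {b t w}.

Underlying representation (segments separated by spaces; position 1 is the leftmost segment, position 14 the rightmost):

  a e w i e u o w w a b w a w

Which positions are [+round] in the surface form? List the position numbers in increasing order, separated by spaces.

1 2 4 5 6 7 10 13

From /u/ at 6 rightward: 7 /o/ is itself a trigger — this domain ends here.
From /u/ at 6 leftward: 5 /e/ → [+round]; 4 /i/ → [+round]; 3 /w/ transparent; 2 /e/ → [+round]; 1 /a/ → [+round]; word edge.
From /o/ at 7 rightward: 8 /w/ transparent; 9 /w/ transparent; 10 /a/ → [+round]; 11 /b/ transparent; 12 /w/ transparent; 13 /a/ → [+round]; 14 /w/ transparent; word edge.
From /o/ at 7 leftward: 6 /u/ is itself a trigger — this domain ends here.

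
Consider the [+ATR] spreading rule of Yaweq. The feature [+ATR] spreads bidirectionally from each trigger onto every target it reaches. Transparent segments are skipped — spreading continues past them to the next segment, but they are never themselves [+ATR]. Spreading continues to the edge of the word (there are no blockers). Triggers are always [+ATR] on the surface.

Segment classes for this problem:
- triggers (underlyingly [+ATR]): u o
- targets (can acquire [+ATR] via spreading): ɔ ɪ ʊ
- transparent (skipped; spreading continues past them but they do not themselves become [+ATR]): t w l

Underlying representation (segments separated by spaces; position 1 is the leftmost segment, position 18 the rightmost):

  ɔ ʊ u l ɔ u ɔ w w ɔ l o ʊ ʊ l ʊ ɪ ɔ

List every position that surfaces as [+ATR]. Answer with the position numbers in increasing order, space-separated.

From /u/ at 3 rightward: 4 /l/ transparent; 5 /ɔ/ → [+ATR]; 6 /u/ is itself a trigger — this domain ends here.
From /u/ at 3 leftward: 2 /ʊ/ → [+ATR]; 1 /ɔ/ → [+ATR]; word edge.
From /u/ at 6 rightward: 7 /ɔ/ → [+ATR]; 8 /w/ transparent; 9 /w/ transparent; 10 /ɔ/ → [+ATR]; 11 /l/ transparent; 12 /o/ is itself a trigger — this domain ends here.
From /u/ at 6 leftward: 5 /ɔ/ → [+ATR]; 4 /l/ transparent; 3 /u/ is itself a trigger — this domain ends here.
From /o/ at 12 rightward: 13 /ʊ/ → [+ATR]; 14 /ʊ/ → [+ATR]; 15 /l/ transparent; 16 /ʊ/ → [+ATR]; 17 /ɪ/ → [+ATR]; 18 /ɔ/ → [+ATR]; word edge.
From /o/ at 12 leftward: 11 /l/ transparent; 10 /ɔ/ → [+ATR]; 9 /w/ transparent; 8 /w/ transparent; 7 /ɔ/ → [+ATR]; 6 /u/ is itself a trigger — this domain ends here.

1 2 3 5 6 7 10 12 13 14 16 17 18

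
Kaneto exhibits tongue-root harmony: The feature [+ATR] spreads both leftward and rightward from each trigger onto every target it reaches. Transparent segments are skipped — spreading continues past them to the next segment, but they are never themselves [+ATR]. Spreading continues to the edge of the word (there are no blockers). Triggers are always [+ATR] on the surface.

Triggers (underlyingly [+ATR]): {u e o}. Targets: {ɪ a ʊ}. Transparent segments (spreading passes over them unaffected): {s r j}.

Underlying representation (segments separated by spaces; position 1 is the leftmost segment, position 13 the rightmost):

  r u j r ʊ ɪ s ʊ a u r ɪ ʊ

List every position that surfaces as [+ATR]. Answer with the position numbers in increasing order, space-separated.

From /u/ at 2 rightward: 3 /j/ transparent; 4 /r/ transparent; 5 /ʊ/ → [+ATR]; 6 /ɪ/ → [+ATR]; 7 /s/ transparent; 8 /ʊ/ → [+ATR]; 9 /a/ → [+ATR]; 10 /u/ is itself a trigger — this domain ends here.
From /u/ at 2 leftward: 1 /r/ transparent; word edge.
From /u/ at 10 rightward: 11 /r/ transparent; 12 /ɪ/ → [+ATR]; 13 /ʊ/ → [+ATR]; word edge.
From /u/ at 10 leftward: 9 /a/ → [+ATR]; 8 /ʊ/ → [+ATR]; 7 /s/ transparent; 6 /ɪ/ → [+ATR]; 5 /ʊ/ → [+ATR]; 4 /r/ transparent; 3 /j/ transparent; 2 /u/ is itself a trigger — this domain ends here.

2 5 6 8 9 10 12 13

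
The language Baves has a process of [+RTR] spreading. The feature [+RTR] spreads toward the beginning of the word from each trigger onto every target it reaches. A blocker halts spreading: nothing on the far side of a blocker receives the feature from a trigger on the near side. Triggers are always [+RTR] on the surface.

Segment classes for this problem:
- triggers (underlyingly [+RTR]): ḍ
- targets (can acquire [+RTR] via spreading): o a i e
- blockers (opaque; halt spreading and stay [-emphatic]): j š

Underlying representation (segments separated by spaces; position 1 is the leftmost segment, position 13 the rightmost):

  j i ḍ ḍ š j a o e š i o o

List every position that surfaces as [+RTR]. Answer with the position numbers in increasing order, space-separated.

2 3 4

From /ḍ/ at 3 leftward: 2 /i/ → [+RTR]; 1 /j/ blocks.
From /ḍ/ at 4 leftward: 3 /ḍ/ is itself a trigger — this domain ends here.
Targets with no active source: positions 7 8 9 11 12 13 stay [-emphatic].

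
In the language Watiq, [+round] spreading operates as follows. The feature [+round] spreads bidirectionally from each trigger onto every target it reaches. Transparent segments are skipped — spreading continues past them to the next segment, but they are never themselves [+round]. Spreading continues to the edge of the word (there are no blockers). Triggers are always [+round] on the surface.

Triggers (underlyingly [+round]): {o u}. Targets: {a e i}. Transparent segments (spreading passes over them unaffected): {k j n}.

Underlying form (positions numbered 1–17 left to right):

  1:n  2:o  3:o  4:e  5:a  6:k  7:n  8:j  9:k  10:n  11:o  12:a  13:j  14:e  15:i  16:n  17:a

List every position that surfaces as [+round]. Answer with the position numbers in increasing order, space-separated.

From /o/ at 2 rightward: 3 /o/ is itself a trigger — this domain ends here.
From /o/ at 2 leftward: 1 /n/ transparent; word edge.
From /o/ at 3 rightward: 4 /e/ → [+round]; 5 /a/ → [+round]; 6 /k/ transparent; 7 /n/ transparent; 8 /j/ transparent; 9 /k/ transparent; 10 /n/ transparent; 11 /o/ is itself a trigger — this domain ends here.
From /o/ at 3 leftward: 2 /o/ is itself a trigger — this domain ends here.
From /o/ at 11 rightward: 12 /a/ → [+round]; 13 /j/ transparent; 14 /e/ → [+round]; 15 /i/ → [+round]; 16 /n/ transparent; 17 /a/ → [+round]; word edge.
From /o/ at 11 leftward: 10 /n/ transparent; 9 /k/ transparent; 8 /j/ transparent; 7 /n/ transparent; 6 /k/ transparent; 5 /a/ → [+round]; 4 /e/ → [+round]; 3 /o/ is itself a trigger — this domain ends here.

2 3 4 5 11 12 14 15 17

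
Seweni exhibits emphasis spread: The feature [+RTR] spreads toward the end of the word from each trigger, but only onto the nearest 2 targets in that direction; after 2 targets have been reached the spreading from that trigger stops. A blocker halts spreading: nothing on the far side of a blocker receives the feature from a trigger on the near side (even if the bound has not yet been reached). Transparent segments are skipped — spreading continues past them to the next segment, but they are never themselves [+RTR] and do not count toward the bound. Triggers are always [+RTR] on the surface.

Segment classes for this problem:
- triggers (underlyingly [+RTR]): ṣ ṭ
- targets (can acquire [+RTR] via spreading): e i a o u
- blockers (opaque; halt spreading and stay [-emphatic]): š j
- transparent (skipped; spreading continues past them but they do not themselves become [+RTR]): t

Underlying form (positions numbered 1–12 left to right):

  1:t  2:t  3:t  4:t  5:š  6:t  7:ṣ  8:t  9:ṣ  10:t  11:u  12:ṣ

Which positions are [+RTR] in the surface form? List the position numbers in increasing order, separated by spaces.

From /ṣ/ at 7 rightward: 8 /t/ transparent; 9 /ṣ/ is itself a trigger — this domain ends here.
From /ṣ/ at 9 rightward: 10 /t/ transparent; 11 /u/ → [+RTR]; 12 /ṣ/ is itself a trigger — this domain ends here.
From /ṣ/ at 12 rightward: word edge.

7 9 11 12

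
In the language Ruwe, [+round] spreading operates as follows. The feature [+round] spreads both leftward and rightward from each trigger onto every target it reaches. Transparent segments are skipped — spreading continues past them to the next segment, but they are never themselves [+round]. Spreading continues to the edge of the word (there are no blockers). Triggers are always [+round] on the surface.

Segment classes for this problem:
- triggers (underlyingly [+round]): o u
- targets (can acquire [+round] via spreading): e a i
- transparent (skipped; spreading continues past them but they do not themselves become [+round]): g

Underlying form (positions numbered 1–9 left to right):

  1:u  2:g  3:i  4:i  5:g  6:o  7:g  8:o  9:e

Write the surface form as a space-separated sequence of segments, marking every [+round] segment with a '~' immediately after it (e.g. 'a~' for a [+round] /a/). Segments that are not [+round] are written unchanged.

u~ g i~ i~ g o~ g o~ e~

From /u/ at 1 rightward: 2 /g/ transparent; 3 /i/ → [+round]; 4 /i/ → [+round]; 5 /g/ transparent; 6 /o/ is itself a trigger — this domain ends here.
From /u/ at 1 leftward: word edge.
From /o/ at 6 rightward: 7 /g/ transparent; 8 /o/ is itself a trigger — this domain ends here.
From /o/ at 6 leftward: 5 /g/ transparent; 4 /i/ → [+round]; 3 /i/ → [+round]; 2 /g/ transparent; 1 /u/ is itself a trigger — this domain ends here.
From /o/ at 8 rightward: 9 /e/ → [+round]; word edge.
From /o/ at 8 leftward: 7 /g/ transparent; 6 /o/ is itself a trigger — this domain ends here.
[+round] positions on the surface: 1 3 4 6 8 9.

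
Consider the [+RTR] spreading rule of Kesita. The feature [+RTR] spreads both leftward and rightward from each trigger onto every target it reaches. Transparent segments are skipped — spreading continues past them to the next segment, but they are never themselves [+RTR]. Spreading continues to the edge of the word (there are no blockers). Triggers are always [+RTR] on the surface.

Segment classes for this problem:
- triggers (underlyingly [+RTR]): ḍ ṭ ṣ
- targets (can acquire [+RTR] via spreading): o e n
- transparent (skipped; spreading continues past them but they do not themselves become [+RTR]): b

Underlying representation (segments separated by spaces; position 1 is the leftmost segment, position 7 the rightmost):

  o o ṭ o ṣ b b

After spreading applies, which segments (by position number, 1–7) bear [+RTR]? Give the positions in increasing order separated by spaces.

From /ṭ/ at 3 rightward: 4 /o/ → [+RTR]; 5 /ṣ/ is itself a trigger — this domain ends here.
From /ṭ/ at 3 leftward: 2 /o/ → [+RTR]; 1 /o/ → [+RTR]; word edge.
From /ṣ/ at 5 rightward: 6 /b/ transparent; 7 /b/ transparent; word edge.
From /ṣ/ at 5 leftward: 4 /o/ → [+RTR]; 3 /ṭ/ is itself a trigger — this domain ends here.

1 2 3 4 5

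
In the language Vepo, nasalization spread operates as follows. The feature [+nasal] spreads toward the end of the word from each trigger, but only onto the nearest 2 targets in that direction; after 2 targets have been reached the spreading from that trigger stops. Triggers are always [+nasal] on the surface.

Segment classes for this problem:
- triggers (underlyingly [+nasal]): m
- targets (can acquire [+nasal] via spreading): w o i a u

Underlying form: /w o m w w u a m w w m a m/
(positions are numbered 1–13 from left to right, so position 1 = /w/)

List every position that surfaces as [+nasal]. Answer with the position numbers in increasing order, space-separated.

3 4 5 8 9 10 11 12 13

From /m/ at 3 rightward: 4 /w/ → [+nasal]; 5 /w/ → [+nasal]; bound reached.
From /m/ at 8 rightward: 9 /w/ → [+nasal]; 10 /w/ → [+nasal]; bound reached.
From /m/ at 11 rightward: 12 /a/ → [+nasal]; 13 /m/ is itself a trigger — this domain ends here.
From /m/ at 13 rightward: word edge.
Targets with no active source: positions 1 2 6 7 stay [-nasal].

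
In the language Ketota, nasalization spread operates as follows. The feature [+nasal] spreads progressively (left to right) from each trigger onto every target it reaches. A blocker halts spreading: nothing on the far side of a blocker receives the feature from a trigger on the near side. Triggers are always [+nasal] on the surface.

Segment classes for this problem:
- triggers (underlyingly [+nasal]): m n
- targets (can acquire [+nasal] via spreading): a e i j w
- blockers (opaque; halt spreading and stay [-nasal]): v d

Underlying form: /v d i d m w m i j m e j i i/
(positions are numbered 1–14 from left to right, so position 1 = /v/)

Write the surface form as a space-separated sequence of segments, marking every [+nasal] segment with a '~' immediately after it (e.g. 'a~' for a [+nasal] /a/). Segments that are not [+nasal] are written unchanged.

v d i d m~ w~ m~ i~ j~ m~ e~ j~ i~ i~

From /m/ at 5 rightward: 6 /w/ → [+nasal]; 7 /m/ is itself a trigger — this domain ends here.
From /m/ at 7 rightward: 8 /i/ → [+nasal]; 9 /j/ → [+nasal]; 10 /m/ is itself a trigger — this domain ends here.
From /m/ at 10 rightward: 11 /e/ → [+nasal]; 12 /j/ → [+nasal]; 13 /i/ → [+nasal]; 14 /i/ → [+nasal]; word edge.
Target with no active source: position 3 stays [-nasal].
[+nasal] positions on the surface: 5 6 7 8 9 10 11 12 13 14.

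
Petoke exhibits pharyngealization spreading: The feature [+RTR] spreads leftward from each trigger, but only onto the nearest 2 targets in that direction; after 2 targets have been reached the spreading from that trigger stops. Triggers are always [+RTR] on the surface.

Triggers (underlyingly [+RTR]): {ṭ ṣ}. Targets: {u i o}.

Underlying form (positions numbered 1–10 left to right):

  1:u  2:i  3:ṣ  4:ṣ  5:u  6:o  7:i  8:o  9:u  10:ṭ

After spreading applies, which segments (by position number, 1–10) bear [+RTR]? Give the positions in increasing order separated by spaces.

1 2 3 4 8 9 10

From /ṣ/ at 3 leftward: 2 /i/ → [+RTR]; 1 /u/ → [+RTR]; bound reached.
From /ṣ/ at 4 leftward: 3 /ṣ/ is itself a trigger — this domain ends here.
From /ṭ/ at 10 leftward: 9 /u/ → [+RTR]; 8 /o/ → [+RTR]; bound reached.
Targets with no active source: positions 5 6 7 stay [-emphatic].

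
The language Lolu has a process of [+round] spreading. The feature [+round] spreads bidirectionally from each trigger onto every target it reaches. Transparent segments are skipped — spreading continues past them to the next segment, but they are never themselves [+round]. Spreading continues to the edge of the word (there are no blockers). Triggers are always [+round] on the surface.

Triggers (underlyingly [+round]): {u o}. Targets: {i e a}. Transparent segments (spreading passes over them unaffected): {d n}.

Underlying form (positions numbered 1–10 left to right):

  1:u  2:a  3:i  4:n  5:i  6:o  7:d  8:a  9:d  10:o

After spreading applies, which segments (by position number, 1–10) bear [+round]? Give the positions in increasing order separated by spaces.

1 2 3 5 6 8 10

From /u/ at 1 rightward: 2 /a/ → [+round]; 3 /i/ → [+round]; 4 /n/ transparent; 5 /i/ → [+round]; 6 /o/ is itself a trigger — this domain ends here.
From /u/ at 1 leftward: word edge.
From /o/ at 6 rightward: 7 /d/ transparent; 8 /a/ → [+round]; 9 /d/ transparent; 10 /o/ is itself a trigger — this domain ends here.
From /o/ at 6 leftward: 5 /i/ → [+round]; 4 /n/ transparent; 3 /i/ → [+round]; 2 /a/ → [+round]; 1 /u/ is itself a trigger — this domain ends here.
From /o/ at 10 rightward: word edge.
From /o/ at 10 leftward: 9 /d/ transparent; 8 /a/ → [+round]; 7 /d/ transparent; 6 /o/ is itself a trigger — this domain ends here.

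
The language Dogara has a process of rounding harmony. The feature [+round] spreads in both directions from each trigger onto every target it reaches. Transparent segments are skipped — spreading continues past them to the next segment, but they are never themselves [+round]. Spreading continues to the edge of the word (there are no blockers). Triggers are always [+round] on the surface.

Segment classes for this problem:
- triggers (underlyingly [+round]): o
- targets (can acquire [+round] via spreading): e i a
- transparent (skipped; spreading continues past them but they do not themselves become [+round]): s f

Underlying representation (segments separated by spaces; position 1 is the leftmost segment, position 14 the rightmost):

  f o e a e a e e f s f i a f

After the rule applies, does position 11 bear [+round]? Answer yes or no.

From /o/ at 2 rightward: 3 /e/ → [+round]; 4 /a/ → [+round]; 5 /e/ → [+round]; 6 /a/ → [+round]; 7 /e/ → [+round]; 8 /e/ → [+round]; 9 /f/ transparent; 10 /s/ transparent; 11 /f/ transparent; 12 /i/ → [+round]; 13 /a/ → [+round]; 14 /f/ transparent; word edge.
From /o/ at 2 leftward: 1 /f/ transparent; word edge.
[+round] positions on the surface: 2 3 4 5 6 7 8 12 13.

no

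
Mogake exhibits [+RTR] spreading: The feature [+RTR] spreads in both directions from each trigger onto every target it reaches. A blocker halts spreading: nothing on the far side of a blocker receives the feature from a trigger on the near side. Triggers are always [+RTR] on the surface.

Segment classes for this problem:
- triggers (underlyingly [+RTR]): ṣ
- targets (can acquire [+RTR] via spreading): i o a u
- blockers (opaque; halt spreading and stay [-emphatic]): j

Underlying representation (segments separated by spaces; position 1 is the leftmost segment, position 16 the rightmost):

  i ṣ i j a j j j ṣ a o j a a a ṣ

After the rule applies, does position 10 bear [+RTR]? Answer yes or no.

yes

From /ṣ/ at 2 rightward: 3 /i/ → [+RTR]; 4 /j/ blocks.
From /ṣ/ at 2 leftward: 1 /i/ → [+RTR]; word edge.
From /ṣ/ at 9 rightward: 10 /a/ → [+RTR]; 11 /o/ → [+RTR]; 12 /j/ blocks.
From /ṣ/ at 9 leftward: 8 /j/ blocks.
From /ṣ/ at 16 rightward: word edge.
From /ṣ/ at 16 leftward: 15 /a/ → [+RTR]; 14 /a/ → [+RTR]; 13 /a/ → [+RTR]; 12 /j/ blocks.
Target with no active source: position 5 stays [-emphatic].
[+RTR] positions on the surface: 1 2 3 9 10 11 13 14 15 16.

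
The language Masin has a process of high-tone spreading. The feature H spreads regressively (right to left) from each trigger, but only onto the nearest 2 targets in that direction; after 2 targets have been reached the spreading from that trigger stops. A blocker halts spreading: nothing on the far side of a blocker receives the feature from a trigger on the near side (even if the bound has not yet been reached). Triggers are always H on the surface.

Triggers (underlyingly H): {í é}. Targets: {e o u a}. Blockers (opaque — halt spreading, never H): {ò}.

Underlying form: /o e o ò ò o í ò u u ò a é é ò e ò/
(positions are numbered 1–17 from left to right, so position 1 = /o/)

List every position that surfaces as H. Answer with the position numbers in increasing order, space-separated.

From /í/ at 7 leftward: 6 /o/ → H; 5 /ò/ blocks.
From /é/ at 13 leftward: 12 /a/ → H; 11 /ò/ blocks.
From /é/ at 14 leftward: 13 /é/ is itself a trigger — this domain ends here.
Targets with no active source: positions 1 2 3 9 10 16 stay [-high tone].

6 7 12 13 14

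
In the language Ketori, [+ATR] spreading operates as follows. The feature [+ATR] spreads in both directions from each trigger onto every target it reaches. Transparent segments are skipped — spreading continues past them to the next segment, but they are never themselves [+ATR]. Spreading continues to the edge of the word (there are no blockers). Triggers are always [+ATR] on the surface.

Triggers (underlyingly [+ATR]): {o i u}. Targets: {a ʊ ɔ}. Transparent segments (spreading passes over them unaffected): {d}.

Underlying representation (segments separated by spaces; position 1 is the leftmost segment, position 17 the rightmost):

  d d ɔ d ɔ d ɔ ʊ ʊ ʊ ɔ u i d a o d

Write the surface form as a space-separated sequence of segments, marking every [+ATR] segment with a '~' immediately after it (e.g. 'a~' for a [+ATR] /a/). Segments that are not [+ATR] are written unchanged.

d d ɔ~ d ɔ~ d ɔ~ ʊ~ ʊ~ ʊ~ ɔ~ u~ i~ d a~ o~ d

From /u/ at 12 rightward: 13 /i/ is itself a trigger — this domain ends here.
From /u/ at 12 leftward: 11 /ɔ/ → [+ATR]; 10 /ʊ/ → [+ATR]; 9 /ʊ/ → [+ATR]; 8 /ʊ/ → [+ATR]; 7 /ɔ/ → [+ATR]; 6 /d/ transparent; 5 /ɔ/ → [+ATR]; 4 /d/ transparent; 3 /ɔ/ → [+ATR]; 2 /d/ transparent; 1 /d/ transparent; word edge.
From /i/ at 13 rightward: 14 /d/ transparent; 15 /a/ → [+ATR]; 16 /o/ is itself a trigger — this domain ends here.
From /i/ at 13 leftward: 12 /u/ is itself a trigger — this domain ends here.
From /o/ at 16 rightward: 17 /d/ transparent; word edge.
From /o/ at 16 leftward: 15 /a/ → [+ATR]; 14 /d/ transparent; 13 /i/ is itself a trigger — this domain ends here.
[+ATR] positions on the surface: 3 5 7 8 9 10 11 12 13 15 16.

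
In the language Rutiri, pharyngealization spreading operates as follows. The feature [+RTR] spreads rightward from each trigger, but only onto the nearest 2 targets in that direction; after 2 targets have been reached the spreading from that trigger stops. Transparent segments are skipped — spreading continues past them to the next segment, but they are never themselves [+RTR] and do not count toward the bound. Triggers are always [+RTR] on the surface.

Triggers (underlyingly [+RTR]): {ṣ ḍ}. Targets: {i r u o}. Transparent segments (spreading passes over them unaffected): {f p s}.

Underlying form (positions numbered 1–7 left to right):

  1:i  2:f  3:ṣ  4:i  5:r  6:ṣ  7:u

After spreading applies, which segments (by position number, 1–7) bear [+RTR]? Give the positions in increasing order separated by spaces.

From /ṣ/ at 3 rightward: 4 /i/ → [+RTR]; 5 /r/ → [+RTR]; bound reached.
From /ṣ/ at 6 rightward: 7 /u/ → [+RTR]; word edge.
Target with no active source: position 1 stays [-emphatic].

3 4 5 6 7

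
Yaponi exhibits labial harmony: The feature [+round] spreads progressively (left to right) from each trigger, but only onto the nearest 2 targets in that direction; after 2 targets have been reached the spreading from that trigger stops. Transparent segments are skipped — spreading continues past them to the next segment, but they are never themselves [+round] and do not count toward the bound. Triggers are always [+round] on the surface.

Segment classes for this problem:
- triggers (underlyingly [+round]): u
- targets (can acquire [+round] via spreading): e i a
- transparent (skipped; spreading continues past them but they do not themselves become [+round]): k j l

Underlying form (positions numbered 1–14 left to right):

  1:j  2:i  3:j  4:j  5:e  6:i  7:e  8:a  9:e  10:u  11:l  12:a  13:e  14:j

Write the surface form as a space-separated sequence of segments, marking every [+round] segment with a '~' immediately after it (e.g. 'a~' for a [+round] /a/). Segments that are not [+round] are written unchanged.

From /u/ at 10 rightward: 11 /l/ transparent; 12 /a/ → [+round]; 13 /e/ → [+round]; bound reached.
Targets with no active source: positions 2 5 6 7 8 9 stay [-round].
[+round] positions on the surface: 10 12 13.

j i j j e i e a e u~ l a~ e~ j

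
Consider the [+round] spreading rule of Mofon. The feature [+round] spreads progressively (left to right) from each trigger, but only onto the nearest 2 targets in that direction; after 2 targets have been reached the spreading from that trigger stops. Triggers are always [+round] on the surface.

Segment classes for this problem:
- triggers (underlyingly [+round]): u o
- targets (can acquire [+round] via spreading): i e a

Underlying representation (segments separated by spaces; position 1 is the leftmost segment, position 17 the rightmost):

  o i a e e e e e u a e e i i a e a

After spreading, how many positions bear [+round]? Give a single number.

6

From /o/ at 1 rightward: 2 /i/ → [+round]; 3 /a/ → [+round]; bound reached.
From /u/ at 9 rightward: 10 /a/ → [+round]; 11 /e/ → [+round]; bound reached.
Targets with no active source: positions 4 5 6 7 8 12 13 14 15 16 17 stay [-round].
[+round] positions on the surface: 1 2 3 9 10 11.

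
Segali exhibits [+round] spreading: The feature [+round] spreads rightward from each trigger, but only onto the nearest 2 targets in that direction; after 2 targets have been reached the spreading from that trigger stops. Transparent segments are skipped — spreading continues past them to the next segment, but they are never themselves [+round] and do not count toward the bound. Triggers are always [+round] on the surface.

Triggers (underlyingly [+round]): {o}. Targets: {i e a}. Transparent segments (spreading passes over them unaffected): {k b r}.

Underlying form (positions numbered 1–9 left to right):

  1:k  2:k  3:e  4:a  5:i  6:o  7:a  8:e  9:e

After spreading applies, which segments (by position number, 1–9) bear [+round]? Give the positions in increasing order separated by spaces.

From /o/ at 6 rightward: 7 /a/ → [+round]; 8 /e/ → [+round]; bound reached.
Targets with no active source: positions 3 4 5 9 stay [-round].

6 7 8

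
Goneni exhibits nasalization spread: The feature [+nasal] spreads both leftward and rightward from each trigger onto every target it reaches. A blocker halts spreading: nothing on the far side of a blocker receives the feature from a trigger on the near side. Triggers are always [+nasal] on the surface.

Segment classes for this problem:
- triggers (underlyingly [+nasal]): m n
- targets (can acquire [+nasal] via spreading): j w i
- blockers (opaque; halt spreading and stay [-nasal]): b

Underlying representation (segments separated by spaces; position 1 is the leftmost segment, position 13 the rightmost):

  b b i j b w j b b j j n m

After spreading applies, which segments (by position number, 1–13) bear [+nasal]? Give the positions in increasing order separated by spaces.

From /n/ at 12 rightward: 13 /m/ is itself a trigger — this domain ends here.
From /n/ at 12 leftward: 11 /j/ → [+nasal]; 10 /j/ → [+nasal]; 9 /b/ blocks.
From /m/ at 13 rightward: word edge.
From /m/ at 13 leftward: 12 /n/ is itself a trigger — this domain ends here.
Targets with no active source: positions 3 4 6 7 stay [-nasal].

10 11 12 13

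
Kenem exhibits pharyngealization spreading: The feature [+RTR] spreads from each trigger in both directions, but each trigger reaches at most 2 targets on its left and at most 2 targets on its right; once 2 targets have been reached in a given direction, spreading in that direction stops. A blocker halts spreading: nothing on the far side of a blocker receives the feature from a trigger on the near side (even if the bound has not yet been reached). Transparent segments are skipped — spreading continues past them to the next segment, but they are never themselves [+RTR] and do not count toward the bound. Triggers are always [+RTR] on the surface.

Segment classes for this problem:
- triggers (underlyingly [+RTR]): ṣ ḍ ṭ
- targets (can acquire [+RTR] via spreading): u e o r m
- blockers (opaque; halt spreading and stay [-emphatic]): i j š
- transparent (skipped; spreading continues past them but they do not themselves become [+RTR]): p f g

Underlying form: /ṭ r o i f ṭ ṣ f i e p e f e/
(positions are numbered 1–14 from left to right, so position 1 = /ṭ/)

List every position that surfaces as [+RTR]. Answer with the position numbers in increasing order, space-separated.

From /ṭ/ at 1 rightward: 2 /r/ → [+RTR]; 3 /o/ → [+RTR]; bound reached.
From /ṭ/ at 1 leftward: word edge.
From /ṭ/ at 6 rightward: 7 /ṣ/ is itself a trigger — this domain ends here.
From /ṭ/ at 6 leftward: 5 /f/ transparent; 4 /i/ blocks.
From /ṣ/ at 7 rightward: 8 /f/ transparent; 9 /i/ blocks.
From /ṣ/ at 7 leftward: 6 /ṭ/ is itself a trigger — this domain ends here.
Targets with no active source: positions 10 12 14 stay [-emphatic].

1 2 3 6 7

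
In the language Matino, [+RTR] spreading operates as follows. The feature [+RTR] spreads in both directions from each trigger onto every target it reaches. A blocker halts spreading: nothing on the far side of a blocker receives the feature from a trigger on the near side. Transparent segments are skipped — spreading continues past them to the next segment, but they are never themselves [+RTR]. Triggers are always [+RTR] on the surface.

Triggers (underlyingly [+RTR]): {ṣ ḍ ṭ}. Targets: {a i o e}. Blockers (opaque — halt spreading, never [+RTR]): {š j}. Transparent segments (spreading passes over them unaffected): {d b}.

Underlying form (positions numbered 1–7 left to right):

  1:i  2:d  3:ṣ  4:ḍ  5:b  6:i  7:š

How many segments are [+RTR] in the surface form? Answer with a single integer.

4

From /ṣ/ at 3 rightward: 4 /ḍ/ is itself a trigger — this domain ends here.
From /ṣ/ at 3 leftward: 2 /d/ transparent; 1 /i/ → [+RTR]; word edge.
From /ḍ/ at 4 rightward: 5 /b/ transparent; 6 /i/ → [+RTR]; 7 /š/ blocks.
From /ḍ/ at 4 leftward: 3 /ṣ/ is itself a trigger — this domain ends here.
[+RTR] positions on the surface: 1 3 4 6.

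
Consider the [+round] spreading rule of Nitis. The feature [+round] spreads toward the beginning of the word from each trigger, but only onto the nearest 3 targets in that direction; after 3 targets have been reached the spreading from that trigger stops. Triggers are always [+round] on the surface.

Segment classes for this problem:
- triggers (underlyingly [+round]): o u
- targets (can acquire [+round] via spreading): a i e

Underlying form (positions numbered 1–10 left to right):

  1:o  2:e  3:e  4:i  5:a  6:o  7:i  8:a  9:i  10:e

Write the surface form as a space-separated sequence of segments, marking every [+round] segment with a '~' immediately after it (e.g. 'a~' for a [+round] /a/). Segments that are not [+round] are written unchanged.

From /o/ at 1 leftward: word edge.
From /o/ at 6 leftward: 5 /a/ → [+round]; 4 /i/ → [+round]; 3 /e/ → [+round]; bound reached.
Targets with no active source: positions 2 7 8 9 10 stay [-round].
[+round] positions on the surface: 1 3 4 5 6.

o~ e e~ i~ a~ o~ i a i e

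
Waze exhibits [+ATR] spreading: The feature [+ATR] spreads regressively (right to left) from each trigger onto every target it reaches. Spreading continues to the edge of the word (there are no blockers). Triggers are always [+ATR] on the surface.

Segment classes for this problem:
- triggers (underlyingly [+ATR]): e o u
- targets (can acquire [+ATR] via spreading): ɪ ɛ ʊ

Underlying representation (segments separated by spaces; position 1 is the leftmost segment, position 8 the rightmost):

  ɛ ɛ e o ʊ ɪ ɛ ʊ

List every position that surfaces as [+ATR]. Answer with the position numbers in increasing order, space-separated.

From /e/ at 3 leftward: 2 /ɛ/ → [+ATR]; 1 /ɛ/ → [+ATR]; word edge.
From /o/ at 4 leftward: 3 /e/ is itself a trigger — this domain ends here.
Targets with no active source: positions 5 6 7 8 stay [-ATR].

1 2 3 4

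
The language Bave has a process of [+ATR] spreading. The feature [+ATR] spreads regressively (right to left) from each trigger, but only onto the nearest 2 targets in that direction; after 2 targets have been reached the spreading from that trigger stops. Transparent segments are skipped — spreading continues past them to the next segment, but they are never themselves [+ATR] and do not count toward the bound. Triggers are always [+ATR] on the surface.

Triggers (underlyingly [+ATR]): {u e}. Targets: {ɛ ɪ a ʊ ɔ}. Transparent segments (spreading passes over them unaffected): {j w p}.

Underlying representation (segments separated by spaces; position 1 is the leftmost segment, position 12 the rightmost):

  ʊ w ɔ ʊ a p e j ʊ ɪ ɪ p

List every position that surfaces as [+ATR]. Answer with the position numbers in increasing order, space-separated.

From /e/ at 7 leftward: 6 /p/ transparent; 5 /a/ → [+ATR]; 4 /ʊ/ → [+ATR]; bound reached.
Targets with no active source: positions 1 3 9 10 11 stay [-ATR].

4 5 7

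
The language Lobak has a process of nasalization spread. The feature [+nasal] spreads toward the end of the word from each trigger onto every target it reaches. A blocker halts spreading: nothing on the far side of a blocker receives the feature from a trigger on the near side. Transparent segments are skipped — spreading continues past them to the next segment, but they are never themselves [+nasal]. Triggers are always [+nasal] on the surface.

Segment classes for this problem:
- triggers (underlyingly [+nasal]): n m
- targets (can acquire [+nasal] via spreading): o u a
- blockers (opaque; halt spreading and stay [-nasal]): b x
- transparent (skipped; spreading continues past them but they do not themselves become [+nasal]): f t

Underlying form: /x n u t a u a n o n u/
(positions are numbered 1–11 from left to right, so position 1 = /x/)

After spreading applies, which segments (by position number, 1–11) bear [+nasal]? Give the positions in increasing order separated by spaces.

From /n/ at 2 rightward: 3 /u/ → [+nasal]; 4 /t/ transparent; 5 /a/ → [+nasal]; 6 /u/ → [+nasal]; 7 /a/ → [+nasal]; 8 /n/ is itself a trigger — this domain ends here.
From /n/ at 8 rightward: 9 /o/ → [+nasal]; 10 /n/ is itself a trigger — this domain ends here.
From /n/ at 10 rightward: 11 /u/ → [+nasal]; word edge.

2 3 5 6 7 8 9 10 11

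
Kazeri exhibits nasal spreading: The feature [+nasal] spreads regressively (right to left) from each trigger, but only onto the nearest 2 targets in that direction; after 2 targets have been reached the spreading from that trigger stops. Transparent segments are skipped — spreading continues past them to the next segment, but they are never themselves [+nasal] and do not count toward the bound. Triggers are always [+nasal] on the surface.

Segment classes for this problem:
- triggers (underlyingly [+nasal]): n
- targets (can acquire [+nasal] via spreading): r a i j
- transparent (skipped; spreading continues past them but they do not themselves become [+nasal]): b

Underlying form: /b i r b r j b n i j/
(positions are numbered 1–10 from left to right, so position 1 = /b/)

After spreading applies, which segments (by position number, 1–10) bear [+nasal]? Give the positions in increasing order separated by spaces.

5 6 8

From /n/ at 8 leftward: 7 /b/ transparent; 6 /j/ → [+nasal]; 5 /r/ → [+nasal]; bound reached.
Targets with no active source: positions 2 3 9 10 stay [-nasal].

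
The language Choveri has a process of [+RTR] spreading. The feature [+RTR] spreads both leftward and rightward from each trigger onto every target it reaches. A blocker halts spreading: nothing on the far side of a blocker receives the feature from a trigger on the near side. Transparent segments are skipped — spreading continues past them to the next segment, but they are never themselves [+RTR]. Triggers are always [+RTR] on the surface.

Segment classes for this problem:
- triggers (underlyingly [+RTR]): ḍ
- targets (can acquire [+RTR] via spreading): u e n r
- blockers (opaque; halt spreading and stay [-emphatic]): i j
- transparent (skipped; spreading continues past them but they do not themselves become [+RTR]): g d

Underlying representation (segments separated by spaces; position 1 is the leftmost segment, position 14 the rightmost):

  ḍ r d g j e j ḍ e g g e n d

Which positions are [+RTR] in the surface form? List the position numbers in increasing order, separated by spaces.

1 2 8 9 12 13

From /ḍ/ at 1 rightward: 2 /r/ → [+RTR]; 3 /d/ transparent; 4 /g/ transparent; 5 /j/ blocks.
From /ḍ/ at 1 leftward: word edge.
From /ḍ/ at 8 rightward: 9 /e/ → [+RTR]; 10 /g/ transparent; 11 /g/ transparent; 12 /e/ → [+RTR]; 13 /n/ → [+RTR]; 14 /d/ transparent; word edge.
From /ḍ/ at 8 leftward: 7 /j/ blocks.
Target with no active source: position 6 stays [-emphatic].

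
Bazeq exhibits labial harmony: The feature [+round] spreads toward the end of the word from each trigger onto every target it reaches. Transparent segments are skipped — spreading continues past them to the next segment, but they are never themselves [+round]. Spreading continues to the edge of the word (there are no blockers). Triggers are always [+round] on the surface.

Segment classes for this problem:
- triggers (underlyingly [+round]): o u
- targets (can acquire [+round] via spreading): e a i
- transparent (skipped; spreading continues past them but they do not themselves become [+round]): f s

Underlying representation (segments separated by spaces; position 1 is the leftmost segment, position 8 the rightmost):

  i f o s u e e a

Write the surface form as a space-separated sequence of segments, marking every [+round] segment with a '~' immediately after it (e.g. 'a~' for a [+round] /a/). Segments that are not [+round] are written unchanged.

From /o/ at 3 rightward: 4 /s/ transparent; 5 /u/ is itself a trigger — this domain ends here.
From /u/ at 5 rightward: 6 /e/ → [+round]; 7 /e/ → [+round]; 8 /a/ → [+round]; word edge.
Target with no active source: position 1 stays [-round].
[+round] positions on the surface: 3 5 6 7 8.

i f o~ s u~ e~ e~ a~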